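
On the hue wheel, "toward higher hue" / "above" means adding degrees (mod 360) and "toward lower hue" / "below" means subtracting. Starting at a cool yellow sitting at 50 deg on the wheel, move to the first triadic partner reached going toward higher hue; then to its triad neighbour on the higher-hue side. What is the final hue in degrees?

triadic ↑ +120°: 50 + 120 = 170°
triadic ↑ +120°: 170 + 120 = 290°

290°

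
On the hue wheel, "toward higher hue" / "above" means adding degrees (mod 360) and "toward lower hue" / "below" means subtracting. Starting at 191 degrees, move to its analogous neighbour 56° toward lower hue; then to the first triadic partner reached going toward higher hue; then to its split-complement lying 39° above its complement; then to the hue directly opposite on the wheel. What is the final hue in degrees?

−56° (analog 56° ↓): 191 − 56 = 135°
+120° (triadic ↑): 135 + 120 = 255°
+219° (split-comp 39° ↑): 255 + 219 = 474 → 474 − 360 = 114°
+180° (complement): 114 + 180 = 294°

294°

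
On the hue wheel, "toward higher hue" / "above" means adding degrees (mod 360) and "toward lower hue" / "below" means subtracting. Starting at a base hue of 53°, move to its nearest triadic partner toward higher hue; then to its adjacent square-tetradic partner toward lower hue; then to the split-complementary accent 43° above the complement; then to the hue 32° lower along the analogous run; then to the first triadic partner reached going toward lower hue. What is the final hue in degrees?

154°

+120° (triadic ↑): 53 + 120 = 173°
−90° (square ↓): 173 − 90 = 83°
+223° (split-comp 43° ↑): 83 + 223 = 306°
−32° (analog 32° ↓): 306 − 32 = 274°
−120° (triadic ↓): 274 − 120 = 154°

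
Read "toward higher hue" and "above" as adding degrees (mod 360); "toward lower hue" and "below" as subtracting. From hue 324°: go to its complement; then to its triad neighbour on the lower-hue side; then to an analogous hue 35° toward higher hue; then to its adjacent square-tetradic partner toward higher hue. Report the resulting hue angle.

324 + 180 = 504 → 504 − 360 = 144°   (complement)
144 − 120 = 24°   (triadic ↓)
24 + 35 = 59°   (analog 35° ↑)
59 + 90 = 149°   (square ↑)

149°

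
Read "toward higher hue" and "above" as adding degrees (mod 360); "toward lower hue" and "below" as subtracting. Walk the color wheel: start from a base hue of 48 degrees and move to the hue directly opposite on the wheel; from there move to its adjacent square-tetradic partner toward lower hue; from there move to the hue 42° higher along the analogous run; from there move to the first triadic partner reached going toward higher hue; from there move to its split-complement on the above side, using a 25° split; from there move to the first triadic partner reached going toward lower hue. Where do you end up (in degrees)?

complement +180°: 48 + 180 = 228°
square ↓ −90°: 228 − 90 = 138°
analog 42° ↑ +42°: 138 + 42 = 180°
triadic ↑ +120°: 180 + 120 = 300°
split-comp 25° ↑ +205°: 300 + 205 = 505 → 505 − 360 = 145°
triadic ↓ −120°: 145 − 120 = 25°

25°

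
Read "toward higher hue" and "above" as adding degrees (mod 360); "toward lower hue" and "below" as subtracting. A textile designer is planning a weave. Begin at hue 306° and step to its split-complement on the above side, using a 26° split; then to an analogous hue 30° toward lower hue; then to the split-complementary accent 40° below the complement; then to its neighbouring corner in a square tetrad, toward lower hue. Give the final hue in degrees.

172°

+206° (split-comp 26° ↑): 306 + 206 = 512 → 512 − 360 = 152°
−30° (analog 30° ↓): 152 − 30 = 122°
+140° (split-comp 40° ↓): 122 + 140 = 262°
−90° (square ↓): 262 − 90 = 172°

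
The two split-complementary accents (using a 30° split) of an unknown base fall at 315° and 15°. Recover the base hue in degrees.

165°

The accents sit 30° either side of the complement, so the complement is their short-arc midpoint on the wheel.
Short-arc midpoint of 315° and 15°: 345°.
Base is 180° from the complement: 345 − 180 = 165°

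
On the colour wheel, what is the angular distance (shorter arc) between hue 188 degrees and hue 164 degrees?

24°

|188 − 164| = 24.
24 ≤ 180, so the shorter arc is 24°.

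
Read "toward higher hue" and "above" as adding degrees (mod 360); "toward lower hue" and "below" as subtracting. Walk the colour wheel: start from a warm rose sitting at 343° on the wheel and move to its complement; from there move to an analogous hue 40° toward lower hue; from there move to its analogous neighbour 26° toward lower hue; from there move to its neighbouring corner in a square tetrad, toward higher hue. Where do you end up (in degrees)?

343 + 180 = 523 → 523 − 360 = 163°   (complement)
163 − 40 = 123°   (analog 40° ↓)
123 − 26 = 97°   (analog 26° ↓)
97 + 90 = 187°   (square ↑)

187°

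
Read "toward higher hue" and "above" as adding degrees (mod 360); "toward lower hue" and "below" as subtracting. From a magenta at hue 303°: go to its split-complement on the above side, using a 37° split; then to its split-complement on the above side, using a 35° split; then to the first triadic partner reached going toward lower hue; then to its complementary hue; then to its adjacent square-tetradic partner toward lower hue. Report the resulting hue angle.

+217° (split-comp 37° ↑): 303 + 217 = 520 → 520 − 360 = 160°
+215° (split-comp 35° ↑): 160 + 215 = 375 → 375 − 360 = 15°
−120° (triadic ↓): 15 − 120 = -105 → -105 + 360 = 255°
+180° (complement): 255 + 180 = 435 → 435 − 360 = 75°
−90° (square ↓): 75 − 90 = -15 → -15 + 360 = 345°

345°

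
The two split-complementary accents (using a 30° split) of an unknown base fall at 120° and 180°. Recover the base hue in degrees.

The accents sit 30° either side of the complement, so the complement is their short-arc midpoint on the wheel.
Short-arc midpoint of 120° and 180°: 150°.
Base is 180° from the complement: 150 − 180 = -30 → -30 + 360 = 330°

330°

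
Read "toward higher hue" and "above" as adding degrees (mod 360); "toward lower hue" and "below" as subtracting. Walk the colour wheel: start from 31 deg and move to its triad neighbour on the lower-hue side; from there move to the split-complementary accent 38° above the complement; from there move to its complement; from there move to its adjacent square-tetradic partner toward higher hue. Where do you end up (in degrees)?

31 − 120 = -89 → -89 + 360 = 271°   (triadic ↓)
271 + 218 = 489 → 489 − 360 = 129°   (split-comp 38° ↑)
129 + 180 = 309°   (complement)
309 + 90 = 399 → 399 − 360 = 39°   (square ↑)

39°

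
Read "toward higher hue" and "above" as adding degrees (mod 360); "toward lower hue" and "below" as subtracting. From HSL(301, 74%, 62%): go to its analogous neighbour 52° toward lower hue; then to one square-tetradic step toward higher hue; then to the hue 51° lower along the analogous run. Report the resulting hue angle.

288°

analog 52° ↓ −52°: 301 − 52 = 249°
square ↑ +90°: 249 + 90 = 339°
analog 51° ↓ −51°: 339 − 51 = 288°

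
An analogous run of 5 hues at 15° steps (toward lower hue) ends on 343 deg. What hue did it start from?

43°

4 steps of 15° (toward lower hue) give a net shift of −60°.
Start = end − shift: 343 + 60 = 403 → 403 − 360 = 43°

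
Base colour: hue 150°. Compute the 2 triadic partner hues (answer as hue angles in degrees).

270° and 30°

A triad places three hues 120° apart.
150 + 120 = 270°
150 + 240 = 390 → 390 − 360 = 30°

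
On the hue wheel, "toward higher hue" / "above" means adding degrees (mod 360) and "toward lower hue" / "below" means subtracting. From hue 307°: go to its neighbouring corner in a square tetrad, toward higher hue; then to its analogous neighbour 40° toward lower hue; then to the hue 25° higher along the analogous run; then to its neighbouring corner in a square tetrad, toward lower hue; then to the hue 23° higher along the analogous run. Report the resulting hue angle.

315°

+90° (square ↑): 307 + 90 = 397 → 397 − 360 = 37°
−40° (analog 40° ↓): 37 − 40 = -3 → -3 + 360 = 357°
+25° (analog 25° ↑): 357 + 25 = 382 → 382 − 360 = 22°
−90° (square ↓): 22 − 90 = -68 → -68 + 360 = 292°
+23° (analog 23° ↑): 292 + 23 = 315°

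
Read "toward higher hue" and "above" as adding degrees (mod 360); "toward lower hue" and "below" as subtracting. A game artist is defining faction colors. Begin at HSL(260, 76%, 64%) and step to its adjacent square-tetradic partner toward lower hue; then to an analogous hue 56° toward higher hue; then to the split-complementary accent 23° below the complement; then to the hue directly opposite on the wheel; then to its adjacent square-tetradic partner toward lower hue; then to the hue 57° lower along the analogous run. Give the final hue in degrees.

260 − 90 = 170°   (square ↓)
170 + 56 = 226°   (analog 56° ↑)
226 + 157 = 383 → 383 − 360 = 23°   (split-comp 23° ↓)
23 + 180 = 203°   (complement)
203 − 90 = 113°   (square ↓)
113 − 57 = 56°   (analog 57° ↓)

56°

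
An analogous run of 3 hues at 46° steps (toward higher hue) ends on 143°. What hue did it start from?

2 steps of 46° (toward higher hue) give a net shift of +92°.
Start = end − shift: 143 − 92 = 51°

51°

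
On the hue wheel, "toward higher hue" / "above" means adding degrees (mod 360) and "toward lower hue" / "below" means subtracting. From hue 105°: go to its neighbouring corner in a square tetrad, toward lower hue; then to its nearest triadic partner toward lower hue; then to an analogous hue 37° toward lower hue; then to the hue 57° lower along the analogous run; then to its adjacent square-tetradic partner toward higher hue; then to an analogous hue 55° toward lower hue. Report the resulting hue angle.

square ↓ −90°: 105 − 90 = 15°
triadic ↓ −120°: 15 − 120 = -105 → -105 + 360 = 255°
analog 37° ↓ −37°: 255 − 37 = 218°
analog 57° ↓ −57°: 218 − 57 = 161°
square ↑ +90°: 161 + 90 = 251°
analog 55° ↓ −55°: 251 − 55 = 196°

196°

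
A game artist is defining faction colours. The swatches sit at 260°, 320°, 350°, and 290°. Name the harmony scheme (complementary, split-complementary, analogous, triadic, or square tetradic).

Sort the hues: 260°, 290°, 320°, 350°.
Successive gaps around the wheel: 30°, 30°, 30°, 270°.
A run of hues at equal small steps (30°) with one large closing gap is an analogous group.

analogous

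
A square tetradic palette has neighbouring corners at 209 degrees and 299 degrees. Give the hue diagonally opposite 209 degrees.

29°

A square tetradic scheme places four hues 90° apart; opposite corners are 180° apart.
209 + 180 = 389 → 389 − 360 = 29°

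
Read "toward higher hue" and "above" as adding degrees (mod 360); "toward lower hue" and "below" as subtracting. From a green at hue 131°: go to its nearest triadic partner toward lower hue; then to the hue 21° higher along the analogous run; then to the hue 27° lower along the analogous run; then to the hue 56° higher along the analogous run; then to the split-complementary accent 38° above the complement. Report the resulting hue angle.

triadic ↓ −120°: 131 − 120 = 11°
analog 21° ↑ +21°: 11 + 21 = 32°
analog 27° ↓ −27°: 32 − 27 = 5°
analog 56° ↑ +56°: 5 + 56 = 61°
split-comp 38° ↑ +218°: 61 + 218 = 279°

279°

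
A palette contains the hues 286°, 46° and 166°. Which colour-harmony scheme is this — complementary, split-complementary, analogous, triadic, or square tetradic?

triadic

Sort the hues: 46°, 166°, 286°.
Successive gaps around the wheel: 120°, 120°, 120°.
Three hues equally spaced 120° apart form a triad.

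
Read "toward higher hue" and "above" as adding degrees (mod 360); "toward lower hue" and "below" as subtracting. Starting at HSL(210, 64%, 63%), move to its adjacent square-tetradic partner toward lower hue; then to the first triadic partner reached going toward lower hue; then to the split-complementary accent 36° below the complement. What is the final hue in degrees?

210 − 90 = 120°   (square ↓)
120 − 120 = 0°   (triadic ↓)
0 + 144 = 144°   (split-comp 36° ↓)

144°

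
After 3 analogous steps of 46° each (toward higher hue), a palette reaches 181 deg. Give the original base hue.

43°

3 steps of 46° (toward higher hue) give a net shift of +138°.
Start = end − shift: 181 − 138 = 43°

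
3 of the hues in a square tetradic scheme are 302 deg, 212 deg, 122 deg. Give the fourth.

32°

A square tetradic scheme places four hues every 90°.
The full set through 122° is {32°, 122°, 212°, 302°}.
Given {122°, 212°, 302°}, the missing hue is 32°.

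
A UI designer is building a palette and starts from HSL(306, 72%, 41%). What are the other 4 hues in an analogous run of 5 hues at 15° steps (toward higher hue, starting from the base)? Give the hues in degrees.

Analogous hues sit every 15° along the wheel.
306 + 15 = 321°
306 + 30 = 336°
306 + 45 = 351°
306 + 60 = 366 → 366 − 360 = 6°

321°, 336°, 351° and 6°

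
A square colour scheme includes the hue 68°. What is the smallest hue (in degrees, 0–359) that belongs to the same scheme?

A square tetradic scheme places four hues every 90°.
The full set through 68° is {68°, 158°, 248°, 338°}.

68°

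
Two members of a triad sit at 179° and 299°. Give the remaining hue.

A triad spaces three hues 120° apart.
The full set is {59°, 179°, 299°}.

59°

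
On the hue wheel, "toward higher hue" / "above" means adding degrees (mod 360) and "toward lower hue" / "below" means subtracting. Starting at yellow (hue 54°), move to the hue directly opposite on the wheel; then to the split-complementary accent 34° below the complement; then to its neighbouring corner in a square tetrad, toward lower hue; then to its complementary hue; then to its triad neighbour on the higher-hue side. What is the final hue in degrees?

230°

complement +180°: 54 + 180 = 234°
split-comp 34° ↓ +146°: 234 + 146 = 380 → 380 − 360 = 20°
square ↓ −90°: 20 − 90 = -70 → -70 + 360 = 290°
complement +180°: 290 + 180 = 470 → 470 − 360 = 110°
triadic ↑ +120°: 110 + 120 = 230°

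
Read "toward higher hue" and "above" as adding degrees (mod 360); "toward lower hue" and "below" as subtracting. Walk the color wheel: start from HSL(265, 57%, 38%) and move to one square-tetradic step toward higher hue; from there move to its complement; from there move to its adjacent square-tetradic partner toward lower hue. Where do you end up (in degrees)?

265 + 90 = 355°   (square ↑)
355 + 180 = 535 → 535 − 360 = 175°   (complement)
175 − 90 = 85°   (square ↓)

85°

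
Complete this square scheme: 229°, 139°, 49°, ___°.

A square tetradic scheme places four hues every 90°.
The full set through 49° is {49°, 139°, 229°, 319°}.
Given {49°, 139°, 229°}, the missing hue is 319°.

319°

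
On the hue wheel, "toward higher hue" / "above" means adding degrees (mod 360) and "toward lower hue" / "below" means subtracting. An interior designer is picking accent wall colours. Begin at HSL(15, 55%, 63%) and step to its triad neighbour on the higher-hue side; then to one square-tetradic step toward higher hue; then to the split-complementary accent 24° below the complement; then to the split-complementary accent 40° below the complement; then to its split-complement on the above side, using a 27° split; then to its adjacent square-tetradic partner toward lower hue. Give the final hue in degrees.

278°

+120° (triadic ↑): 15 + 120 = 135°
+90° (square ↑): 135 + 90 = 225°
+156° (split-comp 24° ↓): 225 + 156 = 381 → 381 − 360 = 21°
+140° (split-comp 40° ↓): 21 + 140 = 161°
+207° (split-comp 27° ↑): 161 + 207 = 368 → 368 − 360 = 8°
−90° (square ↓): 8 − 90 = -82 → -82 + 360 = 278°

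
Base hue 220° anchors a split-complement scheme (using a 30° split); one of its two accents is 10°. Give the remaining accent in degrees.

70°

Split-complementary hues sit 30° either side of the complement.
Complement of the base 220°: 220 + 180 = 400 → 400 − 360 = 40°
The given accent 10° is 30° one side of 40°; the other accent sits 30° the other side: 40 + 30 = 70°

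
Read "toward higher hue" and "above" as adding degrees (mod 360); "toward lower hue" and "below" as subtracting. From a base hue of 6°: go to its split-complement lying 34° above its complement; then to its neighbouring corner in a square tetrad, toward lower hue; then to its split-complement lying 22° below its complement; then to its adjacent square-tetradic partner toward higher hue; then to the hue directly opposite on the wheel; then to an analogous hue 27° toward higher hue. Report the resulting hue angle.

6 + 214 = 220°   (split-comp 34° ↑)
220 − 90 = 130°   (square ↓)
130 + 158 = 288°   (split-comp 22° ↓)
288 + 90 = 378 → 378 − 360 = 18°   (square ↑)
18 + 180 = 198°   (complement)
198 + 27 = 225°   (analog 27° ↑)

225°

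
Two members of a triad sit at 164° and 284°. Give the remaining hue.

A triad spaces three hues 120° apart.
The full set is {44°, 164°, 284°}.

44°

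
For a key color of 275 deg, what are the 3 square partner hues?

A square tetradic scheme places four hues every 90°.
275 + 90 = 365 → 365 − 360 = 5°
275 + 180 = 455 → 455 − 360 = 95°
275 + 270 = 545 → 545 − 360 = 185°

5°, 95° and 185°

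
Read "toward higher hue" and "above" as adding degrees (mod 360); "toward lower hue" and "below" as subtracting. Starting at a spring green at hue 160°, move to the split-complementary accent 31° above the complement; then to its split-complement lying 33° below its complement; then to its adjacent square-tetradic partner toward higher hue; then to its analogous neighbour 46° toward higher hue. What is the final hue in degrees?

294°

+211° (split-comp 31° ↑): 160 + 211 = 371 → 371 − 360 = 11°
+147° (split-comp 33° ↓): 11 + 147 = 158°
+90° (square ↑): 158 + 90 = 248°
+46° (analog 46° ↑): 248 + 46 = 294°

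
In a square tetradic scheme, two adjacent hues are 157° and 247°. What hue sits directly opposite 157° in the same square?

337°

A square tetradic scheme places four hues 90° apart; opposite corners are 180° apart.
157 + 180 = 337°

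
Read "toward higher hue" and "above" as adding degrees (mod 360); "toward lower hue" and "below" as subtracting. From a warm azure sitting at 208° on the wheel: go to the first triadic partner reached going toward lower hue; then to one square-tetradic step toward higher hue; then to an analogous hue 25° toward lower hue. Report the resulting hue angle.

−120° (triadic ↓): 208 − 120 = 88°
+90° (square ↑): 88 + 90 = 178°
−25° (analog 25° ↓): 178 − 25 = 153°

153°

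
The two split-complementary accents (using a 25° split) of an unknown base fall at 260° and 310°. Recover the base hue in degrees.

The accents sit 25° either side of the complement, so the complement is their short-arc midpoint on the wheel.
Short-arc midpoint of 260° and 310°: 285°.
Base is 180° from the complement: 285 − 180 = 105°

105°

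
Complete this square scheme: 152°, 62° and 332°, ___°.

A square tetradic scheme places four hues every 90°.
The full set through 62° is {62°, 152°, 242°, 332°}.
Given {62°, 152°, 332°}, the missing hue is 242°.

242°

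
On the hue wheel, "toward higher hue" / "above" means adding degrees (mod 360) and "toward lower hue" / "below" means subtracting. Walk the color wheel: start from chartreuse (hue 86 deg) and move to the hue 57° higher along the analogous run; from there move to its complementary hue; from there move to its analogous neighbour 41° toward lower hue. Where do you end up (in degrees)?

86 + 57 = 143°   (analog 57° ↑)
143 + 180 = 323°   (complement)
323 − 41 = 282°   (analog 41° ↓)

282°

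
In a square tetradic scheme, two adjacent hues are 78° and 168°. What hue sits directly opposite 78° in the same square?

258°

A square tetradic scheme places four hues 90° apart; opposite corners are 180° apart.
78 + 180 = 258°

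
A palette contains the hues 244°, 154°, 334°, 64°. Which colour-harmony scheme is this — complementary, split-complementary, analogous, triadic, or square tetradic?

square tetradic

Sort the hues: 64°, 154°, 244°, 334°.
Successive gaps around the wheel: 90°, 90°, 90°, 90°.
Four hues every 90° form a square tetradic scheme.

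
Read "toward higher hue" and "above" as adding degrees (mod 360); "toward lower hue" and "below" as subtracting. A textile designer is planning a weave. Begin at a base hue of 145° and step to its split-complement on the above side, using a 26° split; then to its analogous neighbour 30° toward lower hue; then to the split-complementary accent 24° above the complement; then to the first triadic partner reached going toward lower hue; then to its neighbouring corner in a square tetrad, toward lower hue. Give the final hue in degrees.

315°

145 + 206 = 351°   (split-comp 26° ↑)
351 − 30 = 321°   (analog 30° ↓)
321 + 204 = 525 → 525 − 360 = 165°   (split-comp 24° ↑)
165 − 120 = 45°   (triadic ↓)
45 − 90 = -45 → -45 + 360 = 315°   (square ↓)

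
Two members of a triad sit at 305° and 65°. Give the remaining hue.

185°

A triad spaces three hues 120° apart.
The full set is {65°, 185°, 305°}.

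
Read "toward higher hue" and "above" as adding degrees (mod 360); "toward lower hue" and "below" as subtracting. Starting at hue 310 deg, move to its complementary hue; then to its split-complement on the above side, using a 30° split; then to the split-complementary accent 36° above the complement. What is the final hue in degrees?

196°

complement +180°: 310 + 180 = 490 → 490 − 360 = 130°
split-comp 30° ↑ +210°: 130 + 210 = 340°
split-comp 36° ↑ +216°: 340 + 216 = 556 → 556 − 360 = 196°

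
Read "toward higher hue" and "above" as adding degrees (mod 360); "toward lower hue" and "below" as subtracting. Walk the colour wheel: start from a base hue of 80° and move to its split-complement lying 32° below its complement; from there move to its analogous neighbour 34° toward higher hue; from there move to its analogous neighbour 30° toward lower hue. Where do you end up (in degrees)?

+148° (split-comp 32° ↓): 80 + 148 = 228°
+34° (analog 34° ↑): 228 + 34 = 262°
−30° (analog 30° ↓): 262 − 30 = 232°

232°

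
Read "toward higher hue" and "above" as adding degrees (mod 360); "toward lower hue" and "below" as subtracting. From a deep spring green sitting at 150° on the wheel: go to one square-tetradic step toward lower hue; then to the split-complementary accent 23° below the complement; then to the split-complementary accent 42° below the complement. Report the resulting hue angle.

355°

square ↓ −90°: 150 − 90 = 60°
split-comp 23° ↓ +157°: 60 + 157 = 217°
split-comp 42° ↓ +138°: 217 + 138 = 355°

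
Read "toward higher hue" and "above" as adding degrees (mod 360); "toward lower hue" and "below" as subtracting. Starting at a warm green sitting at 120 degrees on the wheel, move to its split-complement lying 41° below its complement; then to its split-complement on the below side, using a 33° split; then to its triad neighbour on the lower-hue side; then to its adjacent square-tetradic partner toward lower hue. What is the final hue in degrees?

196°

120 + 139 = 259°   (split-comp 41° ↓)
259 + 147 = 406 → 406 − 360 = 46°   (split-comp 33° ↓)
46 − 120 = -74 → -74 + 360 = 286°   (triadic ↓)
286 − 90 = 196°   (square ↓)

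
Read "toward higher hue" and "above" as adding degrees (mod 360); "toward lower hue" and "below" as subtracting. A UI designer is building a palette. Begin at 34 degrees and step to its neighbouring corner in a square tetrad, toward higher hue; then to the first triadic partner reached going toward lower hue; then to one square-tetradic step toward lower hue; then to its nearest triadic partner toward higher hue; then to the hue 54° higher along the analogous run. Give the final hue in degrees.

88°

square ↑ +90°: 34 + 90 = 124°
triadic ↓ −120°: 124 − 120 = 4°
square ↓ −90°: 4 − 90 = -86 → -86 + 360 = 274°
triadic ↑ +120°: 274 + 120 = 394 → 394 − 360 = 34°
analog 54° ↑ +54°: 34 + 54 = 88°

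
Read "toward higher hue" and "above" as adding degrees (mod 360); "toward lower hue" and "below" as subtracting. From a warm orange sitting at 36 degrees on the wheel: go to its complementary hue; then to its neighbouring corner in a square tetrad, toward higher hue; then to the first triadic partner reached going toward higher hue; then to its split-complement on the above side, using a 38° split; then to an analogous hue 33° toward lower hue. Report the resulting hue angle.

251°

complement +180°: 36 + 180 = 216°
square ↑ +90°: 216 + 90 = 306°
triadic ↑ +120°: 306 + 120 = 426 → 426 − 360 = 66°
split-comp 38° ↑ +218°: 66 + 218 = 284°
analog 33° ↓ −33°: 284 − 33 = 251°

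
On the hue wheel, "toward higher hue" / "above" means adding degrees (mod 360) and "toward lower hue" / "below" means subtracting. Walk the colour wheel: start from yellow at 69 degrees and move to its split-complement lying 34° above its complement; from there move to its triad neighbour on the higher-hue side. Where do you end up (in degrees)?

split-comp 34° ↑ +214°: 69 + 214 = 283°
triadic ↑ +120°: 283 + 120 = 403 → 403 − 360 = 43°

43°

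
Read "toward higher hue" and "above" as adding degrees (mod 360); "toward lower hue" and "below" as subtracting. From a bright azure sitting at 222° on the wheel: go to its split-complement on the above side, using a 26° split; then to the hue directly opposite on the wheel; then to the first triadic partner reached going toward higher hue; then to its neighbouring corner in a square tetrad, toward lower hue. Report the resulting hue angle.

278°

split-comp 26° ↑ +206°: 222 + 206 = 428 → 428 − 360 = 68°
complement +180°: 68 + 180 = 248°
triadic ↑ +120°: 248 + 120 = 368 → 368 − 360 = 8°
square ↓ −90°: 8 − 90 = -82 → -82 + 360 = 278°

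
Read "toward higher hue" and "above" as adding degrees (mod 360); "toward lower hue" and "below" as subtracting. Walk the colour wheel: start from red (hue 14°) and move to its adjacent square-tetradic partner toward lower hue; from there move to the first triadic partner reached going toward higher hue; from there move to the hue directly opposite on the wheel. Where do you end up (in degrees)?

224°

14 − 90 = -76 → -76 + 360 = 284°   (square ↓)
284 + 120 = 404 → 404 − 360 = 44°   (triadic ↑)
44 + 180 = 224°   (complement)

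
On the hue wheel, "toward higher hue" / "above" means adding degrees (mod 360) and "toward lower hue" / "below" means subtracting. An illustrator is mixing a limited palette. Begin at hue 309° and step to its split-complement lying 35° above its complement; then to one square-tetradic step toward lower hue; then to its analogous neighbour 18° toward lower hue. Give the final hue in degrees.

56°

+215° (split-comp 35° ↑): 309 + 215 = 524 → 524 − 360 = 164°
−90° (square ↓): 164 − 90 = 74°
−18° (analog 18° ↓): 74 − 18 = 56°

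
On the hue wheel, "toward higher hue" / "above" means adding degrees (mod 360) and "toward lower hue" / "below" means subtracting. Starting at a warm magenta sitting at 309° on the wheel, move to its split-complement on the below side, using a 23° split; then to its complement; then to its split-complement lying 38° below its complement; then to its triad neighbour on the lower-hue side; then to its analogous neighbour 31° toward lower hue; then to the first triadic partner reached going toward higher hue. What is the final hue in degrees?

split-comp 23° ↓ +157°: 309 + 157 = 466 → 466 − 360 = 106°
complement +180°: 106 + 180 = 286°
split-comp 38° ↓ +142°: 286 + 142 = 428 → 428 − 360 = 68°
triadic ↓ −120°: 68 − 120 = -52 → -52 + 360 = 308°
analog 31° ↓ −31°: 308 − 31 = 277°
triadic ↑ +120°: 277 + 120 = 397 → 397 − 360 = 37°

37°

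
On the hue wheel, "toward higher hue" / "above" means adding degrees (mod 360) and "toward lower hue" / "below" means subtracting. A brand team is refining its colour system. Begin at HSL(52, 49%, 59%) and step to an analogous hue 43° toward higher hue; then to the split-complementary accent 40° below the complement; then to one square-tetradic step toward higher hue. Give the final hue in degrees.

325°

+43° (analog 43° ↑): 52 + 43 = 95°
+140° (split-comp 40° ↓): 95 + 140 = 235°
+90° (square ↑): 235 + 90 = 325°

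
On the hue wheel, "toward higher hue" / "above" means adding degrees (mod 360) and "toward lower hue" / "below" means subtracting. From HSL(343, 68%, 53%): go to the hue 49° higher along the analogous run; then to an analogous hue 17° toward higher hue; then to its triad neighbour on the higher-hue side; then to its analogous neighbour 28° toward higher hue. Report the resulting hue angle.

197°

+49° (analog 49° ↑): 343 + 49 = 392 → 392 − 360 = 32°
+17° (analog 17° ↑): 32 + 17 = 49°
+120° (triadic ↑): 49 + 120 = 169°
+28° (analog 28° ↑): 169 + 28 = 197°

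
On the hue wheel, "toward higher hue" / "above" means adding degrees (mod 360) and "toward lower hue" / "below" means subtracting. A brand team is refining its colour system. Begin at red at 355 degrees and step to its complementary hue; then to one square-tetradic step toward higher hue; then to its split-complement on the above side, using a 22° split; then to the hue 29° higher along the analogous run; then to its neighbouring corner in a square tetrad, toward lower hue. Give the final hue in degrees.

46°

+180° (complement): 355 + 180 = 535 → 535 − 360 = 175°
+90° (square ↑): 175 + 90 = 265°
+202° (split-comp 22° ↑): 265 + 202 = 467 → 467 − 360 = 107°
+29° (analog 29° ↑): 107 + 29 = 136°
−90° (square ↓): 136 − 90 = 46°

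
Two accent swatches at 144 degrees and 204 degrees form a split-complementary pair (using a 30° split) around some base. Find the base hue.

354°

The accents sit 30° either side of the complement, so the complement is their short-arc midpoint on the wheel.
Short-arc midpoint of 144° and 204°: 174°.
Base is 180° from the complement: 174 − 180 = -6 → -6 + 360 = 354°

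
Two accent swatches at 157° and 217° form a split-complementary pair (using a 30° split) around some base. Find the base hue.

The accents sit 30° either side of the complement, so the complement is their short-arc midpoint on the wheel.
Short-arc midpoint of 157° and 217°: 187°.
Base is 180° from the complement: 187 − 180 = 7°

7°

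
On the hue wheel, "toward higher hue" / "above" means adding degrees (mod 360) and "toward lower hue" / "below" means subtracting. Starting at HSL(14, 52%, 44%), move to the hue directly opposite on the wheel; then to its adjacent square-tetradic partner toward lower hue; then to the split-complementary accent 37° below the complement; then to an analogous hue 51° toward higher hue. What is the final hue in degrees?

+180° (complement): 14 + 180 = 194°
−90° (square ↓): 194 − 90 = 104°
+143° (split-comp 37° ↓): 104 + 143 = 247°
+51° (analog 51° ↑): 247 + 51 = 298°

298°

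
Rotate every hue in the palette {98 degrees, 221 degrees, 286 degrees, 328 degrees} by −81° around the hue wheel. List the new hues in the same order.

98 − 81 = 17°
221 − 81 = 140°
286 − 81 = 205°
328 − 81 = 247°

17°, 140°, 205°, 247°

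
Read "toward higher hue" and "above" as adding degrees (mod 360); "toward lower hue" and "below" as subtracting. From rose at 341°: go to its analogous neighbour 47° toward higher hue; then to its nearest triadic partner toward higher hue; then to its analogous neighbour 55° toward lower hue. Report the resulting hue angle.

93°

analog 47° ↑ +47°: 341 + 47 = 388 → 388 − 360 = 28°
triadic ↑ +120°: 28 + 120 = 148°
analog 55° ↓ −55°: 148 − 55 = 93°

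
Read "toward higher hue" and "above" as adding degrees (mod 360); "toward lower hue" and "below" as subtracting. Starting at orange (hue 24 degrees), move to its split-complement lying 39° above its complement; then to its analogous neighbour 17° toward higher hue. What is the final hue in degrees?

24 + 219 = 243°   (split-comp 39° ↑)
243 + 17 = 260°   (analog 17° ↑)

260°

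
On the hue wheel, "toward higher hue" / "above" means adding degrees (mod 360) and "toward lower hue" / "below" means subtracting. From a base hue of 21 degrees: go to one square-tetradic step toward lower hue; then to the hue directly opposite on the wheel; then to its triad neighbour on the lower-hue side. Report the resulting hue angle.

351°

21 − 90 = -69 → -69 + 360 = 291°   (square ↓)
291 + 180 = 471 → 471 − 360 = 111°   (complement)
111 − 120 = -9 → -9 + 360 = 351°   (triadic ↓)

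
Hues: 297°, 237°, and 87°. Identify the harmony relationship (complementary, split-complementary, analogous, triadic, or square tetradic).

Sort the hues: 87°, 237°, 297°.
Successive gaps around the wheel: 150°, 60°, 150°.
Two 150° gaps and one 60° gap — a base hue opposite a pair of accents 30° either side of its complement — is the split-complementary pattern.

split-complementary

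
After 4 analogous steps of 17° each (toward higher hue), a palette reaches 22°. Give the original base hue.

314°

4 steps of 17° (toward higher hue) give a net shift of +68°.
Start = end − shift: 22 − 68 = -46 → -46 + 360 = 314°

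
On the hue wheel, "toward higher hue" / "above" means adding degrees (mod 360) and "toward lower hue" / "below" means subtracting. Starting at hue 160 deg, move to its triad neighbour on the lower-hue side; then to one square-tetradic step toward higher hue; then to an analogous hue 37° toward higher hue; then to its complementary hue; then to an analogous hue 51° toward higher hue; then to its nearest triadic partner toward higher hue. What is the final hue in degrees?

158°

160 − 120 = 40°   (triadic ↓)
40 + 90 = 130°   (square ↑)
130 + 37 = 167°   (analog 37° ↑)
167 + 180 = 347°   (complement)
347 + 51 = 398 → 398 − 360 = 38°   (analog 51° ↑)
38 + 120 = 158°   (triadic ↑)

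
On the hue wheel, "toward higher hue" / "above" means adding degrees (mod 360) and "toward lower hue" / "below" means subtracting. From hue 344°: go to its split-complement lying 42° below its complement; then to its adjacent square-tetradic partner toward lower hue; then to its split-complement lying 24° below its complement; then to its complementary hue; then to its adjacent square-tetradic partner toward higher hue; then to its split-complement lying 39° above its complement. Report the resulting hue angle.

split-comp 42° ↓ +138°: 344 + 138 = 482 → 482 − 360 = 122°
square ↓ −90°: 122 − 90 = 32°
split-comp 24° ↓ +156°: 32 + 156 = 188°
complement +180°: 188 + 180 = 368 → 368 − 360 = 8°
square ↑ +90°: 8 + 90 = 98°
split-comp 39° ↑ +219°: 98 + 219 = 317°

317°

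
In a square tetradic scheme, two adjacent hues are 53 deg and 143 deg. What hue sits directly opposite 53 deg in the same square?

A square tetradic scheme places four hues 90° apart; opposite corners are 180° apart.
53 + 180 = 233°

233°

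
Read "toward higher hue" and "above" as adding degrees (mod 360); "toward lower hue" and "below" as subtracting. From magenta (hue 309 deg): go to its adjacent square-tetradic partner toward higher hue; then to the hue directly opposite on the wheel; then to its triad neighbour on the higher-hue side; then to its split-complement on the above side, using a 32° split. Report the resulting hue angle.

191°

+90° (square ↑): 309 + 90 = 399 → 399 − 360 = 39°
+180° (complement): 39 + 180 = 219°
+120° (triadic ↑): 219 + 120 = 339°
+212° (split-comp 32° ↑): 339 + 212 = 551 → 551 − 360 = 191°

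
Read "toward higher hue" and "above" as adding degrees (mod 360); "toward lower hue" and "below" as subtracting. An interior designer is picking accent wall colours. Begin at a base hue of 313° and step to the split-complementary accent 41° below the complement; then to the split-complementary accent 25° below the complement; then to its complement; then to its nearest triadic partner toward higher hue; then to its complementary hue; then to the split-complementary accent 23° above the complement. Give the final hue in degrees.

+139° (split-comp 41° ↓): 313 + 139 = 452 → 452 − 360 = 92°
+155° (split-comp 25° ↓): 92 + 155 = 247°
+180° (complement): 247 + 180 = 427 → 427 − 360 = 67°
+120° (triadic ↑): 67 + 120 = 187°
+180° (complement): 187 + 180 = 367 → 367 − 360 = 7°
+203° (split-comp 23° ↑): 7 + 203 = 210°

210°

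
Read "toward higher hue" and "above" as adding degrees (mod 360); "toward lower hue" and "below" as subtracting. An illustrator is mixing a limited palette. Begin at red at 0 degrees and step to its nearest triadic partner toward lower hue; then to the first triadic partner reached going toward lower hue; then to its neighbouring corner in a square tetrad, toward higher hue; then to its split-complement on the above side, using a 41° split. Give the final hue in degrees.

triadic ↓ −120°: 0 − 120 = -120 → -120 + 360 = 240°
triadic ↓ −120°: 240 − 120 = 120°
square ↑ +90°: 120 + 90 = 210°
split-comp 41° ↑ +221°: 210 + 221 = 431 → 431 − 360 = 71°

71°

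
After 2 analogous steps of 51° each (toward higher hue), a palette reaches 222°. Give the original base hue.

120°

2 steps of 51° (toward higher hue) give a net shift of +102°.
Start = end − shift: 222 − 102 = 120°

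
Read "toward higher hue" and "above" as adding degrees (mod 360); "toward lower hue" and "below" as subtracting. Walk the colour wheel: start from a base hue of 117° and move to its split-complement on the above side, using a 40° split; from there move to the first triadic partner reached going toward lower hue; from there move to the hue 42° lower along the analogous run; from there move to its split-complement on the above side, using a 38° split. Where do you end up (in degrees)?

33°

117 + 220 = 337°   (split-comp 40° ↑)
337 − 120 = 217°   (triadic ↓)
217 − 42 = 175°   (analog 42° ↓)
175 + 218 = 393 → 393 − 360 = 33°   (split-comp 38° ↑)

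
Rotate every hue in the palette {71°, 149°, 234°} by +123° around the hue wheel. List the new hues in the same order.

71 + 123 = 194°
149 + 123 = 272°
234 + 123 = 357°

194°, 272°, 357°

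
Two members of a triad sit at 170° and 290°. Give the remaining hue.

A triad spaces three hues 120° apart.
The full set is {50°, 170°, 290°}.

50°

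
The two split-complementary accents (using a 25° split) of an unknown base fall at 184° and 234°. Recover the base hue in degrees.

The accents sit 25° either side of the complement, so the complement is their short-arc midpoint on the wheel.
Short-arc midpoint of 184° and 234°: 209°.
Base is 180° from the complement: 209 − 180 = 29°

29°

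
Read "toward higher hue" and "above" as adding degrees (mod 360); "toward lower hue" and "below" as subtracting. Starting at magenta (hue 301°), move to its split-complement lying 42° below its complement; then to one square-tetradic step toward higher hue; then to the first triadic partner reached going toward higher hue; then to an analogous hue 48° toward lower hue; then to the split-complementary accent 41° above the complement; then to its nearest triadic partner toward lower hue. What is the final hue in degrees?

342°

split-comp 42° ↓ +138°: 301 + 138 = 439 → 439 − 360 = 79°
square ↑ +90°: 79 + 90 = 169°
triadic ↑ +120°: 169 + 120 = 289°
analog 48° ↓ −48°: 289 − 48 = 241°
split-comp 41° ↑ +221°: 241 + 221 = 462 → 462 − 360 = 102°
triadic ↓ −120°: 102 − 120 = -18 → -18 + 360 = 342°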